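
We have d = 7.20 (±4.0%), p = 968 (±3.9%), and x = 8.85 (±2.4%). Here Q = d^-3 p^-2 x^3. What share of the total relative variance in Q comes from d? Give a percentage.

56.1%

(δQ/Q)² = (-3·δd/d)² + (-2·δp/p)² + (3·δx/x)²
  d term: (-3×0.0400)² = 0.0144
  p term: (-2×0.0390)² = 0.00608
  x term: (3×0.0240)² = 0.00518
Total = 0.0257. Share from d = 0.0144/0.0257 = 0.561.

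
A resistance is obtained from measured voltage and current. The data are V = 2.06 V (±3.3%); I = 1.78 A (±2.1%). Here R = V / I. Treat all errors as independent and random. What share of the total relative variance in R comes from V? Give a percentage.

71.2%

(δR/R)² = (1·δV/V)² + (-1·δI/I)²
  V term: (1×0.0330)² = 0.00109
  I term: (-1×0.0210)² = 0.000441
Total = 0.00153. Share from V = 0.00109/0.00153 = 0.712.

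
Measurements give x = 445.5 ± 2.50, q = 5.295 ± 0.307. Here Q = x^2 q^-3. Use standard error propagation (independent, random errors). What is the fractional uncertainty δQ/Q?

0.174

For a monomial Q ∝ x^2, q^-3, fractional errors add in quadrature:
  (2·δx/x)² = (2×0.00561)² = 0.000126;  (-3·δq/q)² = (-3×0.0580)² = 0.0303
δQ/Q = √(0.0304) = 0.174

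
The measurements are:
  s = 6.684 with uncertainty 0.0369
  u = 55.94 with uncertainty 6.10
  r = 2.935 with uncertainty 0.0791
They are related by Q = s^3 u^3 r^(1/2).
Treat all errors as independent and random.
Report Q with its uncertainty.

For a monomial Q ∝ s^3, u^3, r^(1/2), fractional errors add in quadrature:
  (3·δs/s)² = (3×0.00552)² = 0.000274;  (3·δu/u)² = (3×0.109)² = 0.107;  (½·δr/r)² = (0.5×0.0270)² = 0.000182
δQ/Q = √(0.107) = 0.328
Q = 8.955e+07, so δQ = 0.328 × 8.955e+07 = 2.94e+07.

(8.955 ± 2.94) × 10^7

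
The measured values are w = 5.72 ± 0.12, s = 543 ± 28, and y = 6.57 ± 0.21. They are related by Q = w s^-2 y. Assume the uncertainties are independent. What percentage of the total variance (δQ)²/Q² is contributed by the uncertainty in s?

(δQ/Q)² = (1·δw/w)² + (-2·δs/s)² + (1·δy/y)²
  w term: (1×0.0210)² = 0.000440
  s term: (-2×0.0516)² = 0.0106
  y term: (1×0.0320)² = 0.00102
Total = 0.0121. Share from s = 0.0106/0.0121 = 0.879.

87.9%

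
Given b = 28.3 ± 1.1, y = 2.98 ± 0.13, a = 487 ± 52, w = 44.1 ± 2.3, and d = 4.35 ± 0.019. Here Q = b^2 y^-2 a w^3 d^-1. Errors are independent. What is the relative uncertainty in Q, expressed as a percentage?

22.3%

Relative error in a monomial: (δQ/Q)² = Σ (nᵢ · δxᵢ/xᵢ)².
  (2·δb/b)² = (2×0.0389)² = 0.00604;  (-2·δy/y)² = (-2×0.0436)² = 0.00761;  (1·δa/a)² = (1×0.107)² = 0.0114;  (3·δw/w)² = (3×0.0522)² = 0.0245;  (-1·δd/d)² = (-1×0.00437)² = 1.91e-05
δQ/Q = √(0.0496) = 0.223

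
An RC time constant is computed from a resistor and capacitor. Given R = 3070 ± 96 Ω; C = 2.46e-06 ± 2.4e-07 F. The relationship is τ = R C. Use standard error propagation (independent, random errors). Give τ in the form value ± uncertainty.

0.00755 ± 0.000774 s

τ is a product of powers, so relative uncertainties combine in quadrature:
  (1·δR/R)² = (1×0.0313)² = 0.000978;  (1·δC/C)² = (1×0.0976)² = 0.00952
δτ/τ = √(0.0105) = 0.102
τ = 0.00755 s, so δτ = 0.102 × 0.00755 = 0.000774 s.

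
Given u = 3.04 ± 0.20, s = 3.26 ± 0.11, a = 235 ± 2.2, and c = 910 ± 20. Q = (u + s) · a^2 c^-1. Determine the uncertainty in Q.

Let w = u + s = 6.30. δw = √(δu² + δs²) = √(0.0400 + 0.0121) = 0.228, so δw/w = 0.0362.
Q is then a monomial in w, a, c:
δQ/Q = √((δw/w)² + (2·δa/a)² + (-1·δc/c)²) = √(0.00131 + 0.000351 + 0.000483) = 0.0463
Q = 382, so δQ = 0.0463 × 382 = 17.7.

17.7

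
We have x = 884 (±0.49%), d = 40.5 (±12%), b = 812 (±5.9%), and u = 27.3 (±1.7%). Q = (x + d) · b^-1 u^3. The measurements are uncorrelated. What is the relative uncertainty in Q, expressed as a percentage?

Let w = x + d = 924. δw = √(δx² + δd²) = √(18.8 + 23.6) = 6.51, so δw/w = 0.00704.
Q is then a monomial in w, b, u:
δQ/Q = √((δw/w)² + (-1·δb/b)² + (3·δu/u)²) = √(4.96e-05 + 0.00348 + 0.00260) = 0.0783

7.83%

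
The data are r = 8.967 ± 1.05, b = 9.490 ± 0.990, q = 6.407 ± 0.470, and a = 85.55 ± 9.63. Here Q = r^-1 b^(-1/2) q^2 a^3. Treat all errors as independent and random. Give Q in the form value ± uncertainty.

Relative error in a monomial: (δQ/Q)² = Σ (nᵢ · δxᵢ/xᵢ)².
  (-1·δr/r)² = (-1×0.117)² = 0.0137;  (−½·δb/b)² = (-0.5×0.104)² = 0.00272;  (2·δq/q)² = (2×0.0734)² = 0.0215;  (3·δa/a)² = (3×0.113)² = 0.114
δQ/Q = √(0.152) = 0.390
Q = 930400, so δQ = 0.390 × 930400 = 3.63e+05.

(9.304 ± 3.63) × 10^5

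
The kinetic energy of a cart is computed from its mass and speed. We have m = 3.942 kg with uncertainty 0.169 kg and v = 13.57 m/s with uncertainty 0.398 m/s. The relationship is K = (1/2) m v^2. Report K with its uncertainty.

Products/powers → add relative errors in quadrature, weighted by exponent:
  (1·δm/m)² = (1×0.0429)² = 0.00184;  (2·δv/v)² = (2×0.0293)² = 0.00344
δK/K = √(0.00528) = 0.0727
K = 362.9 J, so δK = 0.0727 × 362.9 = 26.4 J.

362.9 ± 26.4 J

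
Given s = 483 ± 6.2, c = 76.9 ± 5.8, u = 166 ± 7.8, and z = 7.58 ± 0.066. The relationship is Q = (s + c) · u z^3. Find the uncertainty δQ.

Let w = s + c = 560. δw = √(δs² + δc²) = √(38.4 + 33.6) = 8.49, so δw/w = 0.0152.
Q is then a monomial in w, u, z:
δQ/Q = √((δw/w)² + (1·δu/u)² + (3·δz/z)²) = √(0.000230 + 0.00221 + 0.000682) = 0.0559
Q = 4.05e+07, so δQ = 0.0559 × 4.05e+07 = 2.26e+06.

2.26e+06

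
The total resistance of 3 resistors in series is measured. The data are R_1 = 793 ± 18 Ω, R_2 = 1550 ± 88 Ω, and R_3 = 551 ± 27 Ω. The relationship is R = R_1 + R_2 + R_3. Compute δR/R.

Each term contributes (cᵢ δxᵢ)² to (δR)²:
  (δR_1)² = 324;  (δR_2)² = 7740;  (δR_3)² = 729
δR = √(8800) = 93.8 Ω
R = 2890 Ω, so δR/R = 93.8/2890 = 0.0324.

0.0324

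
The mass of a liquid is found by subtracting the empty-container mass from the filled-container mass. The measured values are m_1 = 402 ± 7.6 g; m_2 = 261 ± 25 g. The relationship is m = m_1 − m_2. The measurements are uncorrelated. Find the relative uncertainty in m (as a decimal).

Absolute uncertainties add in quadrature for a linear combination:
  (δm_1)² = 57.8;  (δm_2)² = 625
δm = √(683) = 26.1 g
m = 141 g, so δm/m = 26.1/141 = 0.185.

0.185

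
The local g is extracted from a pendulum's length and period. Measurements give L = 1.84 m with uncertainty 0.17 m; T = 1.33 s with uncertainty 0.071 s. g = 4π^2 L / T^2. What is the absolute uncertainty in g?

5.80 m/s^2

Relative error in a monomial: (δg/g)² = Σ (nᵢ · δxᵢ/xᵢ)².
  (1·δL/L)² = (1×0.0924)² = 0.00854;  (-2·δT/T)² = (-2×0.0534)² = 0.0114
δg/g = √(0.0199) = 0.141
g = 41.1 m/s^2, so δg = 0.141 × 41.1 = 5.80 m/s^2.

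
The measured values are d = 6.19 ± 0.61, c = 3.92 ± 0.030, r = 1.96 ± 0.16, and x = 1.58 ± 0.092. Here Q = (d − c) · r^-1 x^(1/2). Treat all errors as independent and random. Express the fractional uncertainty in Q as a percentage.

28.3%

Let u = d − c = 2.27. δu = √(δd² + δc²) = √(0.372 + 0.000900) = 0.611, so δu/u = 0.269.
Q is then a monomial in u, r, x:
δQ/Q = √((δu/u)² + (-1·δr/r)² + (½·δx/x)²) = √(0.0724 + 0.00666 + 0.000848) = 0.283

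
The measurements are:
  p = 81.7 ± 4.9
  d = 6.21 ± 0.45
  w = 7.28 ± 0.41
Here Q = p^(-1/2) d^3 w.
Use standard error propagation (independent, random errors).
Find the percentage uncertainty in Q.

22.7%

Since Q is a product/quotient, work with relative uncertainties:
  (−½·δp/p)² = (-0.5×0.0600)² = 0.000899;  (3·δd/d)² = (3×0.0725)² = 0.0473;  (1·δw/w)² = (1×0.0563)² = 0.00317
δQ/Q = √(0.0513) = 0.227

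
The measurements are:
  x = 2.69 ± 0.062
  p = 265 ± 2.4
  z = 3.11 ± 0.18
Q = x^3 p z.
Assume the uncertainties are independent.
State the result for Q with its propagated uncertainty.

For a monomial Q ∝ x^3, p, z, fractional errors add in quadrature:
  (3·δx/x)² = (3×0.0230)² = 0.00478;  (1·δp/p)² = (1×0.00906)² = 8.2e-05;  (1·δz/z)² = (1×0.0579)² = 0.00335
δQ/Q = √(0.00821) = 0.0906
Q = 16000, so δQ = 0.0906 × 16000 = 1450.

16000 ± 1450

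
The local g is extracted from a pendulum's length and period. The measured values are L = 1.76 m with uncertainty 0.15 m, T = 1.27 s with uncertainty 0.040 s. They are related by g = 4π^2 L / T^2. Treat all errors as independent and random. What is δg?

Products/powers → add relative errors in quadrature, weighted by exponent:
  (1·δL/L)² = (1×0.0852)² = 0.00726;  (-2·δT/T)² = (-2×0.0315)² = 0.00397
δg/g = √(0.0112) = 0.106
g = 43.1 m/s^2, so δg = 0.106 × 43.1 = 4.57 m/s^2.

4.57 m/s^2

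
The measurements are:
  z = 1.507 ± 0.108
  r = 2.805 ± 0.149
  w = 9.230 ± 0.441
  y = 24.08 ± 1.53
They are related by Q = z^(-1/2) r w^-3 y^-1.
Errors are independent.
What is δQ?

2.04e-05

Since Q is a product/quotient, work with relative uncertainties:
  (−½·δz/z)² = (-0.5×0.0717)² = 0.00128;  (1·δr/r)² = (1×0.0531)² = 0.00282;  (-3·δw/w)² = (-3×0.0478)² = 0.0205;  (-1·δy/y)² = (-1×0.0635)² = 0.00404
δQ/Q = √(0.0287) = 0.169
Q = 0.0001207, so δQ = 0.169 × 0.0001207 = 2.04e-05.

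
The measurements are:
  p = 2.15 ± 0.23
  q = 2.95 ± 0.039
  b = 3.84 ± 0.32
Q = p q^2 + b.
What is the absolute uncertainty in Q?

Let w = p·q^2 = 18.7. δw/w = √((1·δp/p)² + (2·δq/q)²) = √(0.0114 + 0.000699) = 0.110, so δw = 2.06.
Q = w + b: δQ = √(δw² + δb²) = √(4.25 + 0.102) = 2.09

2.09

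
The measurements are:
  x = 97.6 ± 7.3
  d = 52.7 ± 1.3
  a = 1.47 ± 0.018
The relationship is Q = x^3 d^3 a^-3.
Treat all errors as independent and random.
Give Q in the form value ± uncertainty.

(4.28 ± 1.02) × 10^10

Each factor contributes (exponent × relative error)² to (δQ/Q)²:
  (3·δx/x)² = (3×0.0748)² = 0.0503;  (3·δd/d)² = (3×0.0247)² = 0.00548;  (-3·δa/a)² = (-3×0.0122)² = 0.00135
δQ/Q = √(0.0572) = 0.239
Q = 4.28e+10, so δQ = 0.239 × 4.28e+10 = 1.02e+10.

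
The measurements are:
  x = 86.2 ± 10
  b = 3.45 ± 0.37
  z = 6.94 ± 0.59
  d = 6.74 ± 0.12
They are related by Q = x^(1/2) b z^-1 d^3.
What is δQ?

223

Relative error in a monomial: (δQ/Q)² = Σ (nᵢ · δxᵢ/xᵢ)².
  (½·δx/x)² = (0.5×0.116)² = 0.00336;  (1·δb/b)² = (1×0.107)² = 0.0115;  (-1·δz/z)² = (-1×0.0850)² = 0.00723;  (3·δd/d)² = (3×0.0178)² = 0.00285
δQ/Q = √(0.0249) = 0.158
Q = 1410, so δQ = 0.158 × 1410 = 223.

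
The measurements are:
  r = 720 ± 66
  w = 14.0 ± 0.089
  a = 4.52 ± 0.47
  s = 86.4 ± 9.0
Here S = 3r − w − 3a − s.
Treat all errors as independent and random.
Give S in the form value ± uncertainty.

S is a linear combination, so absolute uncertainties add in quadrature:
  (3·δr)² = 39200;  (δw)² = 0.00792;  (3·δa)² = 1.99;  (δs)² = 81.0
δS = √(39300) = 198
S = 2050.

2050 ± 198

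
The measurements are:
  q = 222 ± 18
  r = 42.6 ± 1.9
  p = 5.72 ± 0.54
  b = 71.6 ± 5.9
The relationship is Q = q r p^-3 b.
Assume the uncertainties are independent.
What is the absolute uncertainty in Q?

Relative error in a monomial: (δQ/Q)² = Σ (nᵢ · δxᵢ/xᵢ)².
  (1·δq/q)² = (1×0.0811)² = 0.00657;  (1·δr/r)² = (1×0.0446)² = 0.00199;  (-3·δp/p)² = (-3×0.0944)² = 0.0802;  (1·δb/b)² = (1×0.0824)² = 0.00679
δQ/Q = √(0.0956) = 0.309
Q = 3620, so δQ = 0.309 × 3620 = 1120.

1120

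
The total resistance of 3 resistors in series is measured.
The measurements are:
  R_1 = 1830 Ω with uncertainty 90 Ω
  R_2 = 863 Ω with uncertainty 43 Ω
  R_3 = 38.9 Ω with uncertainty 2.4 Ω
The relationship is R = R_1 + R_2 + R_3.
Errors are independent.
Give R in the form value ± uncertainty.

R is a linear combination, so absolute uncertainties add in quadrature:
  (δR_1)² = 8100;  (δR_2)² = 1850;  (δR_3)² = 5.76
δR = √(9950) = 99.8 Ω
R = 2730 Ω.

2730 ± 99.8 Ω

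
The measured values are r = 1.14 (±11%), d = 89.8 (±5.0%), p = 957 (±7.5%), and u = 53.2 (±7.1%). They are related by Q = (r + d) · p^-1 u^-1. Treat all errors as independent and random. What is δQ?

Let w = r + d = 90.9. δw = √(δr² + δd²) = √(0.0157 + 20.2) = 4.49, so δw/w = 0.0494.
Q is then a monomial in w, p, u:
δQ/Q = √((δw/w)² + (-1·δp/p)² + (-1·δu/u)²) = √(0.00244 + 0.00562 + 0.00504) = 0.114
Q = 0.00179, so δQ = 0.114 × 0.00179 = 0.000204.

0.000204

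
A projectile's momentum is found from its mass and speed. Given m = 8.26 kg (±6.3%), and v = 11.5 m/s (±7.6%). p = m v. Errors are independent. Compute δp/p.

Products/powers → add relative errors in quadrature, weighted by exponent:
  (1·δm/m)² = (1×0.0630)² = 0.00397;  (1·δv/v)² = (1×0.0760)² = 0.00578
δp/p = √(0.00975) = 0.0987

0.0987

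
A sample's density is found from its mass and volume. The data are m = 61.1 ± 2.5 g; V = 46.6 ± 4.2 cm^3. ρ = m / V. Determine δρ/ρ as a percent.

9.90%

Each factor contributes (exponent × relative error)² to (δρ/ρ)²:
  (1·δm/m)² = (1×0.0409)² = 0.00167;  (-1·δV/V)² = (-1×0.0901)² = 0.00812
δρ/ρ = √(0.00980) = 0.0990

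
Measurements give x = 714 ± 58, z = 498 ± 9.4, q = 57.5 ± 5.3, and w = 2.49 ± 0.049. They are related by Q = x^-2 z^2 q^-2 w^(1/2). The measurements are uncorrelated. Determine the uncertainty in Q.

5.78e-05

Q is a product of powers, so relative uncertainties combine in quadrature:
  (-2·δx/x)² = (-2×0.0812)² = 0.0264;  (2·δz/z)² = (2×0.0189)² = 0.00143;  (-2·δq/q)² = (-2×0.0922)² = 0.0340;  (½·δw/w)² = (0.5×0.0197)² = 9.68e-05
δQ/Q = √(0.0619) = 0.249
Q = 0.000232, so δQ = 0.249 × 0.000232 = 5.78e-05.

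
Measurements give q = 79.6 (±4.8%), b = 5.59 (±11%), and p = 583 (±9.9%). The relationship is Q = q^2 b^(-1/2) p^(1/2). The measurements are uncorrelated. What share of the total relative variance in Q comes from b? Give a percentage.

(δQ/Q)² = (2·δq/q)² + (−½·δb/b)² + (½·δp/p)²
  q term: (2×0.0480)² = 0.00922
  b term: (-0.5×0.110)² = 0.00302
  p term: (0.5×0.0990)² = 0.00245
Total = 0.0147. Share from b = 0.00302/0.0147 = 0.206.

20.6%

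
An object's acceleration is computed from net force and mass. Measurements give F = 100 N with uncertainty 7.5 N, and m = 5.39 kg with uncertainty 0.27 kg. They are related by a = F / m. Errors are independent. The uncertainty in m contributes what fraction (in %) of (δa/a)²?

30.8%

(δa/a)² = (1·δF/F)² + (-1·δm/m)²
  F term: (1×0.0750)² = 0.00562
  m term: (-1×0.0501)² = 0.00251
Total = 0.00813. Share from m = 0.00251/0.00813 = 0.308.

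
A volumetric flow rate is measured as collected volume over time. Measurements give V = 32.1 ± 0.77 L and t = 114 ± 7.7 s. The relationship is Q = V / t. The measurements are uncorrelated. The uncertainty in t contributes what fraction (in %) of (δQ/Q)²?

(δQ/Q)² = (1·δV/V)² + (-1·δt/t)²
  V term: (1×0.0240)² = 0.000575
  t term: (-1×0.0675)² = 0.00456
Total = 0.00514. Share from t = 0.00456/0.00514 = 0.888.

88.8%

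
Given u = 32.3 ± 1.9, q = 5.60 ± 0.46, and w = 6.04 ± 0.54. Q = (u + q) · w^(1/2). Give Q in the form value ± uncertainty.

Let h = u + q = 37.9. δh = √(δu² + δq²) = √(3.61 + 0.212) = 1.95, so δh/h = 0.0516.
Q is then a monomial in h, w:
δQ/Q = √((δh/h)² + (½·δw/w)²) = √(0.00266 + 0.00200) = 0.0683
Q = 93.1, so δQ = 0.0683 × 93.1 = 6.36.

93.1 ± 6.36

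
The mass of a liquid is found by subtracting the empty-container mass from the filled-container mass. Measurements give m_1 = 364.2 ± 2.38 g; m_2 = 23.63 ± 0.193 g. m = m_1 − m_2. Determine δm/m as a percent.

m is a linear combination, so absolute uncertainties add in quadrature:
  (δm_1)² = 5.66;  (δm_2)² = 0.0372
δm = √(5.70) = 2.39 g
m = 340.6 g, so δm/m = 2.39/340.6 = 0.00701.

0.701%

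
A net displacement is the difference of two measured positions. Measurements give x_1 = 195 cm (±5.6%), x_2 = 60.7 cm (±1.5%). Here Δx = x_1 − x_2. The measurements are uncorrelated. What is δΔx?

11.0 cm

Sums and differences: (δΔx)² = Σ (cᵢ δxᵢ)².
  (δx_1)² = 119;  (δx_2)² = 0.829
δΔx = √(120) = 11.0 cm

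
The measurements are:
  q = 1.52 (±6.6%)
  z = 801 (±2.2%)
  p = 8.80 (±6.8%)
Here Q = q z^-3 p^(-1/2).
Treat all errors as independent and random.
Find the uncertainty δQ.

9.9e-11

Relative error in a monomial: (δQ/Q)² = Σ (nᵢ · δxᵢ/xᵢ)².
  (1·δq/q)² = (1×0.0660)² = 0.00436;  (-3·δz/z)² = (-3×0.0220)² = 0.00436;  (−½·δp/p)² = (-0.5×0.0680)² = 0.00116
δQ/Q = √(0.00987) = 0.0993
Q = 9.97e-10, so δQ = 0.0993 × 9.97e-10 = 9.9e-11.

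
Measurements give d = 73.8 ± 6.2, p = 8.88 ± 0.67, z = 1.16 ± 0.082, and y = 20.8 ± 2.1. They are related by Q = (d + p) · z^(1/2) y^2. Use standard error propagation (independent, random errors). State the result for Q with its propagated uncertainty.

Let u = d + p = 82.7. δu = √(δd² + δp²) = √(38.4 + 0.449) = 6.24, so δu/u = 0.0754.
Q is then a monomial in u, z, y:
δQ/Q = √((δu/u)² + (½·δz/z)² + (2·δy/y)²) = √(0.00569 + 0.00125 + 0.0408) = 0.218
Q = 38500, so δQ = 0.218 × 38500 = 8420.

38500 ± 8420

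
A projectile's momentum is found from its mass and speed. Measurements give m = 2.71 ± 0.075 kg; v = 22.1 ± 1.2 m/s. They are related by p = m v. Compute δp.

Since p is a product/quotient, work with relative uncertainties:
  (1·δm/m)² = (1×0.0277)² = 0.000766;  (1·δv/v)² = (1×0.0543)² = 0.00295
δp/p = √(0.00371) = 0.0609
p = 59.9 kg·m/s, so δp = 0.0609 × 59.9 = 3.65 kg·m/s.

3.65 kg·m/s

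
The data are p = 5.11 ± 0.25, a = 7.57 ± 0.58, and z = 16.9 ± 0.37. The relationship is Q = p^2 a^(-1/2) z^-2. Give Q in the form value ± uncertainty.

Q is a product of powers, so relative uncertainties combine in quadrature:
  (2·δp/p)² = (2×0.0489)² = 0.00957;  (−½·δa/a)² = (-0.5×0.0766)² = 0.00147;  (-2·δz/z)² = (-2×0.0219)² = 0.00192
δQ/Q = √(0.0130) = 0.114
Q = 0.0332, so δQ = 0.114 × 0.0332 = 0.00378.

0.0332 ± 0.00378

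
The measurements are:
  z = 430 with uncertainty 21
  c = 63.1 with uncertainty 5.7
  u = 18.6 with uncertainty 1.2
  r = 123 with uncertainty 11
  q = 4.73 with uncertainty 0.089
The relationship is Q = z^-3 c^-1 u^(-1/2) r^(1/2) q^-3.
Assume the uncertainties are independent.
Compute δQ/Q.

0.189

Each factor contributes (exponent × relative error)² to (δQ/Q)²:
  (-3·δz/z)² = (-3×0.0488)² = 0.0215;  (-1·δc/c)² = (-1×0.0903)² = 0.00816;  (−½·δu/u)² = (-0.5×0.0645)² = 0.00104;  (½·δr/r)² = (0.5×0.0894)² = 0.00200;  (-3·δq/q)² = (-3×0.0188)² = 0.00319
δQ/Q = √(0.0359) = 0.189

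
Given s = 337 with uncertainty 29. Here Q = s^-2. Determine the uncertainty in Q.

1.52e-06

Q ∝ s^-2, so δQ/Q = |-2| · δs/s = 2 × 0.0861 = 0.172.
Q = 8.81e-06, so δQ = 0.172 × 8.81e-06 = 1.52e-06.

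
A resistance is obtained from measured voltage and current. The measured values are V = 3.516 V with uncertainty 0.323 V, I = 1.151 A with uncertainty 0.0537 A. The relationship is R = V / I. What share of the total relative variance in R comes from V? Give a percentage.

(δR/R)² = (1·δV/V)² + (-1·δI/I)²
  V term: (1×0.0919)² = 0.00844
  I term: (-1×0.0467)² = 0.00218
Total = 0.0106. Share from V = 0.00844/0.0106 = 0.795.

79.5%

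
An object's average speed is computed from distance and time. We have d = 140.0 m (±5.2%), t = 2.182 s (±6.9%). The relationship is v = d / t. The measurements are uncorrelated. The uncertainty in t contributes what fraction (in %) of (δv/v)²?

63.8%

(δv/v)² = (1·δd/d)² + (-1·δt/t)²
  d term: (1×0.0520)² = 0.00270
  t term: (-1×0.0690)² = 0.00476
Total = 0.00747. Share from t = 0.00476/0.00747 = 0.638.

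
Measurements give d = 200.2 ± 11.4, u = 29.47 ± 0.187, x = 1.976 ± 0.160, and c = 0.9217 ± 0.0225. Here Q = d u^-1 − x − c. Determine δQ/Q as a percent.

Let p = d·u^-1 = 6.793. δp/p = √((1·δd/d)² + (-1·δu/u)²) = √(0.00324 + 4.03e-05) = 0.0573, so δp = 0.389.
Q = p − x − c: δQ = √(δp² + δx² + δc²) = √(0.151 + 0.0256 + 0.000506) = 0.421
Q = 3.896, so δQ/Q = 0.421/3.896 = 0.108.

10.8%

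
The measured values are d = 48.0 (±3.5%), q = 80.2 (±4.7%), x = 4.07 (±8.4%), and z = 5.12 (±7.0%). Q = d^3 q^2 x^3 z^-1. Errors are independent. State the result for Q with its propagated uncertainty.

(9.37 ± 2.78) × 10^9

Products/powers → add relative errors in quadrature, weighted by exponent:
  (3·δd/d)² = (3×0.0350)² = 0.0110;  (2·δq/q)² = (2×0.0470)² = 0.00884;  (3·δx/x)² = (3×0.0840)² = 0.0635;  (-1·δz/z)² = (-1×0.0700)² = 0.00490
δQ/Q = √(0.0883) = 0.297
Q = 9.37e+09, so δQ = 0.297 × 9.37e+09 = 2.78e+09.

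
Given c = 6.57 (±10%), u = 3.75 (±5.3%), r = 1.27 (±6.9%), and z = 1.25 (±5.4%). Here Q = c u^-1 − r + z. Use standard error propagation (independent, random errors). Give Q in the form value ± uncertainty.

1.73 ± 0.227

Let p = c·u^-1 = 1.75. δp/p = √((1·δc/c)² + (-1·δu/u)²) = √(0.0100 + 0.00281) = 0.113, so δp = 0.198.
Q = p − r + z: δQ = √(δp² + δr² + δz²) = √(0.0393 + 0.00768 + 0.00456) = 0.227
Q = 1.73.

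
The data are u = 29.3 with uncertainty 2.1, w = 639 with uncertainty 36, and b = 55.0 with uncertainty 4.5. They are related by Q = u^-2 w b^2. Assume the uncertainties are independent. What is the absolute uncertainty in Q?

For a monomial Q ∝ u^-2, w, b^2, fractional errors add in quadrature:
  (-2·δu/u)² = (-2×0.0717)² = 0.0205;  (1·δw/w)² = (1×0.0563)² = 0.00317;  (2·δb/b)² = (2×0.0818)² = 0.0268
δQ/Q = √(0.0505) = 0.225
Q = 2250, so δQ = 0.225 × 2250 = 506.

506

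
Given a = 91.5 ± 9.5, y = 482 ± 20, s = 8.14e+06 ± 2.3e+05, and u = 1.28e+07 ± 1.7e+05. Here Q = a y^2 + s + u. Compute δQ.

Let p = a·y^2 = 2.13e+07. δp/p = √((1·δa/a)² + (2·δy/y)²) = √(0.0108 + 0.00689) = 0.133, so δp = 2.83e+06.
Q = p + s + u: δQ = √(δp² + δs² + δu²) = √(7.98e+12 + 5.29e+10 + 2.89e+10) = 2.84e+06

2.84e+06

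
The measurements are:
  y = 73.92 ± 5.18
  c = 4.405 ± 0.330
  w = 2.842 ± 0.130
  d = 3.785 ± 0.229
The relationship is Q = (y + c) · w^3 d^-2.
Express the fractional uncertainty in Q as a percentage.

Let u = y + c = 78.33. δu = √(δy² + δc²) = √(26.8 + 0.109) = 5.19, so δu/u = 0.0663.
Q is then a monomial in u, w, d:
δQ/Q = √((δu/u)² + (3·δw/w)² + (-2·δd/d)²) = √(0.00439 + 0.0188 + 0.0146) = 0.195

19.5%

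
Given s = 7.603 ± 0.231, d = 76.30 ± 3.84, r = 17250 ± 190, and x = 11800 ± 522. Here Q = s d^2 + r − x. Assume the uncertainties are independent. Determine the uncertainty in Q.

4690

Let p = s·d^2 = 44260. δp/p = √((1·δs/s)² + (2·δd/d)²) = √(0.000923 + 0.0101) = 0.105, so δp = 4650.
Q = p + r − x: δQ = √(δp² + δr² + δx²) = √(2.17e+07 + 36100 + 2.72e+05) = 4690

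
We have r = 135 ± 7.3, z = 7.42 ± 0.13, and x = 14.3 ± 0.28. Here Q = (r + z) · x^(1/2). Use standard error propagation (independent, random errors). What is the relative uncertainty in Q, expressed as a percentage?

5.22%

Let u = r + z = 142. δu = √(δr² + δz²) = √(53.3 + 0.0169) = 7.30, so δu/u = 0.0513.
Q is then a monomial in u, x:
δQ/Q = √((δu/u)² + (½·δx/x)²) = √(0.00263 + 9.58e-05) = 0.0522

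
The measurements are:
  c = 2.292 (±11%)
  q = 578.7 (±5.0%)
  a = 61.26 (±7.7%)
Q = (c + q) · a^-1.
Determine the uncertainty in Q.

Let u = c + q = 581.0. δu = √(δc² + δq²) = √(0.0636 + 837) = 28.9, so δu/u = 0.0498.
Q is then a monomial in u, a:
δQ/Q = √((δu/u)² + (-1·δa/a)²) = √(0.00248 + 0.00593) = 0.0917
Q = 9.484, so δQ = 0.0917 × 9.484 = 0.870.

0.870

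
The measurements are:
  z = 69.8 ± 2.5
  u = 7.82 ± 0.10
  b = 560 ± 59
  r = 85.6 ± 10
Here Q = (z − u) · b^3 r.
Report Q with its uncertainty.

Let w = z − u = 62.0. δw = √(δz² + δu²) = √(6.25 + 0.0100) = 2.50, so δw/w = 0.0404.
Q is then a monomial in w, b, r:
δQ/Q = √((δw/w)² + (3·δb/b)² + (1·δr/r)²) = √(0.00163 + 0.0999 + 0.0136) = 0.339
Q = 9.32e+11, so δQ = 0.339 × 9.32e+11 = 3.16e+11.

(9.32 ± 3.16) × 10^11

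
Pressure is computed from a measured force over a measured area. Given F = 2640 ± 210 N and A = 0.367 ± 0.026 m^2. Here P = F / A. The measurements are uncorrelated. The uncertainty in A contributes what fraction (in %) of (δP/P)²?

44.2%

(δP/P)² = (1·δF/F)² + (-1·δA/A)²
  F term: (1×0.0795)² = 0.00633
  A term: (-1×0.0708)² = 0.00502
Total = 0.0113. Share from A = 0.00502/0.0113 = 0.442.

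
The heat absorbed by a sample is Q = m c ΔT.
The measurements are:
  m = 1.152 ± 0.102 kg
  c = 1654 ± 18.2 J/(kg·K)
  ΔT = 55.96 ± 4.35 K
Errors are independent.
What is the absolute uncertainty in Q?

Relative error in a monomial: (δQ/Q)² = Σ (nᵢ · δxᵢ/xᵢ)².
  (1·δm/m)² = (1×0.0885)² = 0.00784;  (1·δc/c)² = (1×0.0110)² = 0.000121;  (1·δΔT/ΔT)² = (1×0.0777)² = 0.00604
δQ/Q = √(0.0140) = 0.118
Q = 106600 J, so δQ = 0.118 × 106600 = 12600 J.

12600 J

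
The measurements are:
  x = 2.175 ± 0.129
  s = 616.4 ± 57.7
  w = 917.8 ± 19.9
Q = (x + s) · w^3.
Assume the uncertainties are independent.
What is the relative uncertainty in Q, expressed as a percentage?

11.4%

Let u = x + s = 618.6. δu = √(δx² + δs²) = √(0.0166 + 3330) = 57.7, so δu/u = 0.0933.
Q is then a monomial in u, w:
δQ/Q = √((δu/u)² + (3·δw/w)²) = √(0.00870 + 0.00423) = 0.114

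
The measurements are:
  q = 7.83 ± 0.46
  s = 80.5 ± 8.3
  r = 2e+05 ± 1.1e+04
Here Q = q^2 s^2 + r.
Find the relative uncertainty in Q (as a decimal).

0.159

Let p = q^2·s^2 = 3.97e+05. δp/p = √((2·δq/q)² + (2·δs/s)²) = √(0.0138 + 0.0425) = 0.237, so δp = 94300.
Q = p + r: δQ = √(δp² + δr²) = √(8.89e+09 + 1.21e+08) = 94900
Q = 5.97e+05, so δQ/Q = 94900/5.97e+05 = 0.159.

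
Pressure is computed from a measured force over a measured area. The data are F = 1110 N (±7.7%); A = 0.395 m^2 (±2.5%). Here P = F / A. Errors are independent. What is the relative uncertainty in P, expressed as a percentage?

Since P is a product/quotient, work with relative uncertainties:
  (1·δF/F)² = (1×0.0770)² = 0.00593;  (-1·δA/A)² = (-1×0.0250)² = 0.000625
δP/P = √(0.00655) = 0.0810

8.10%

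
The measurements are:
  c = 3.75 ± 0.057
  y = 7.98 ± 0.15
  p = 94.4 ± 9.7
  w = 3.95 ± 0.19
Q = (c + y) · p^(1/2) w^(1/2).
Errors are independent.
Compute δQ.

13.2

Let u = c + y = 11.7. δu = √(δc² + δy²) = √(0.00325 + 0.0225) = 0.160, so δu/u = 0.0137.
Q is then a monomial in u, p, w:
δQ/Q = √((δu/u)² + (½·δp/p)² + (½·δw/w)²) = √(0.000187 + 0.00264 + 0.000578) = 0.0584
Q = 227, so δQ = 0.0584 × 227 = 13.2.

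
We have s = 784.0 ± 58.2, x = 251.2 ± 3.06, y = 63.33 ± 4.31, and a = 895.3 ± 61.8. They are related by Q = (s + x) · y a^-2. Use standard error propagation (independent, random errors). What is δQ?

0.0134

Let u = s + x = 1035. δu = √(δs² + δx²) = √(3390 + 9.36) = 58.3, so δu/u = 0.0563.
Q is then a monomial in u, y, a:
δQ/Q = √((δu/u)² + (1·δy/y)² + (-2·δa/a)²) = √(0.00317 + 0.00463 + 0.0191) = 0.164
Q = 0.08179, so δQ = 0.164 × 0.08179 = 0.0134.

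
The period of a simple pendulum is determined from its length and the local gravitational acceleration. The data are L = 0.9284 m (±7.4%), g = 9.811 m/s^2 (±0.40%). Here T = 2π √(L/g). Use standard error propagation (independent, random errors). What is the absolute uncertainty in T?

Since T is a product/quotient, work with relative uncertainties:
  (½·δL/L)² = (0.5×0.0740)² = 0.00137;  (−½·δg/g)² = (-0.5×0.00400)² = 4e-06
δT/T = √(0.00137) = 0.0371
T = 1.933 s, so δT = 0.0371 × 1.933 = 0.0716 s.

0.0716 s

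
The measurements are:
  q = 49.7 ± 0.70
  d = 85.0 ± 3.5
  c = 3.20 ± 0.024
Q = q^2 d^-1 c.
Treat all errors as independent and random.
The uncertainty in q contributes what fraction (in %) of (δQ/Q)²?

(δQ/Q)² = (2·δq/q)² + (-1·δd/d)² + (1·δc/c)²
  q term: (2×0.0141)² = 0.000793
  d term: (-1×0.0412)² = 0.00170
  c term: (1×0.00750)² = 5.62e-05
Total = 0.00255. Share from q = 0.000793/0.00255 = 0.312.

31.2%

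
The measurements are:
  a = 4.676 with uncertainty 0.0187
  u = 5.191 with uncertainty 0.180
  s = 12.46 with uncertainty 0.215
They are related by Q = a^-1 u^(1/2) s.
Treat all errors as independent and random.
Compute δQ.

0.150

Relative error in a monomial: (δQ/Q)² = Σ (nᵢ · δxᵢ/xᵢ)².
  (-1·δa/a)² = (-1×0.00400)² = 1.6e-05;  (½·δu/u)² = (0.5×0.0347)² = 0.000301;  (1·δs/s)² = (1×0.0173)² = 0.000298
δQ/Q = √(0.000614) = 0.0248
Q = 6.071, so δQ = 0.0248 × 6.071 = 0.150.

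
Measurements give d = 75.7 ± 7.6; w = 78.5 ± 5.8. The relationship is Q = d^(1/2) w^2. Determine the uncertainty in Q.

Since Q is a product/quotient, work with relative uncertainties:
  (½·δd/d)² = (0.5×0.100)² = 0.00252;  (2·δw/w)² = (2×0.0739)² = 0.0218
δQ/Q = √(0.0244) = 0.156
Q = 53600, so δQ = 0.156 × 53600 = 8370.

8370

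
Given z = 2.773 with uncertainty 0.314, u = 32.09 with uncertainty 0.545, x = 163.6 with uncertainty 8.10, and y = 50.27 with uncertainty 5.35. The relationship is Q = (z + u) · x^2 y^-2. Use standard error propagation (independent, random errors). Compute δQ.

86.9

Let w = z + u = 34.86. δw = √(δz² + δu²) = √(0.0986 + 0.297) = 0.629, so δw/w = 0.0180.
Q is then a monomial in w, x, y:
δQ/Q = √((δw/w)² + (2·δx/x)² + (-2·δy/y)²) = √(0.000325 + 0.00981 + 0.0453) = 0.235
Q = 369.2, so δQ = 0.235 × 369.2 = 86.9.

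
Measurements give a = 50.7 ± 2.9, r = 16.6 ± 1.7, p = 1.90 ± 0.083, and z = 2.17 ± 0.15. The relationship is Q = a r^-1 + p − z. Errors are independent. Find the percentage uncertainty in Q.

Let w = a·r^-1 = 3.05. δw/w = √((1·δa/a)² + (-1·δr/r)²) = √(0.00327 + 0.0105) = 0.117, so δw = 0.358.
Q = w + p − z: δQ = √(δw² + δp² + δz²) = √(0.128 + 0.00689 + 0.0225) = 0.397
Q = 2.78, so δQ/Q = 0.397/2.78 = 0.143.

14.3%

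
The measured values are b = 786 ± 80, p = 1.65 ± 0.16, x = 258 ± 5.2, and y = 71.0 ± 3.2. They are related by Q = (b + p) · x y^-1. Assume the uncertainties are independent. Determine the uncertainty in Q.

323

Let u = b + p = 788. δu = √(δb² + δp²) = √(6400 + 0.0256) = 80.0, so δu/u = 0.102.
Q is then a monomial in u, x, y:
δQ/Q = √((δu/u)² + (1·δx/x)² + (-1·δy/y)²) = √(0.0103 + 0.000406 + 0.00203) = 0.113
Q = 2860, so δQ = 0.113 × 2860 = 323.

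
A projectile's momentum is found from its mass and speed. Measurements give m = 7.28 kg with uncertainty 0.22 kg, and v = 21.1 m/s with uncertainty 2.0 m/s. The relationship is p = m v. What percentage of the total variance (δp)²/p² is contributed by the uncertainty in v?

90.8%

(δp/p)² = (1·δm/m)² + (1·δv/v)²
  m term: (1×0.0302)² = 0.000913
  v term: (1×0.0948)² = 0.00898
Total = 0.00990. Share from v = 0.00898/0.00990 = 0.908.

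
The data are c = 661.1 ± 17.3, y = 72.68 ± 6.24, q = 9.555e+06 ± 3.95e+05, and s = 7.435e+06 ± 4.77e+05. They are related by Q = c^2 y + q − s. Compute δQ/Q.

Let p = c^2·y = 3.177e+07. δp/p = √((2·δc/c)² + (1·δy/y)²) = √(0.00274 + 0.00737) = 0.101, so δp = 3.19e+06.
Q = p + q − s: δQ = √(δp² + δq² + δs²) = √(1.02e+13 + 1.56e+11 + 2.28e+11) = 3.25e+06
Q = 3.389e+07, so δQ/Q = 3.25e+06/3.389e+07 = 0.0960.

0.0960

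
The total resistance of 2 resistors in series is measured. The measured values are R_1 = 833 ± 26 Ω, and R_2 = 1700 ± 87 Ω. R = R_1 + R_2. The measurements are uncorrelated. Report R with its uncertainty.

R is a linear combination, so absolute uncertainties add in quadrature:
  (δR_1)² = 676;  (δR_2)² = 7570
δR = √(8240) = 90.8 Ω
R = 2530 Ω.

2530 ± 90.8 Ω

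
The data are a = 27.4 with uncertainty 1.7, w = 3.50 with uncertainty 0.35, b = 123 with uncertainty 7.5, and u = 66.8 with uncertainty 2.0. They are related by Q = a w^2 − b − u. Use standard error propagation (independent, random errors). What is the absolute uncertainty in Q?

70.7

Let p = a·w^2 = 336. δp/p = √((1·δa/a)² + (2·δw/w)²) = √(0.00385 + 0.0400) = 0.209, so δp = 70.3.
Q = p − b − u: δQ = √(δp² + δb² + δu²) = √(4940 + 56.2 + 4.00) = 70.7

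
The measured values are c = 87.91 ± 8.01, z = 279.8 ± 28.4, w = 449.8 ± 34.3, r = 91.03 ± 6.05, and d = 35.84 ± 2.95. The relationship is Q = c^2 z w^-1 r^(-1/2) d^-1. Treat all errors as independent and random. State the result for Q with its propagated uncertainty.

Since Q is a product/quotient, work with relative uncertainties:
  (2·δc/c)² = (2×0.0911)² = 0.0332;  (1·δz/z)² = (1×0.102)² = 0.0103;  (-1·δw/w)² = (-1×0.0763)² = 0.00581;  (−½·δr/r)² = (-0.5×0.0665)² = 0.00110;  (-1·δd/d)² = (-1×0.0823)² = 0.00677
δQ/Q = √(0.0572) = 0.239
Q = 14.06, so δQ = 0.239 × 14.06 = 3.36.

14.06 ± 3.36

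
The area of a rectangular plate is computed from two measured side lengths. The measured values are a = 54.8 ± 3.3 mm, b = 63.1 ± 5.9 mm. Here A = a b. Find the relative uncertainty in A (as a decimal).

0.111

Since A is a product/quotient, work with relative uncertainties:
  (1·δa/a)² = (1×0.0602)² = 0.00363;  (1·δb/b)² = (1×0.0935)² = 0.00874
δA/A = √(0.0124) = 0.111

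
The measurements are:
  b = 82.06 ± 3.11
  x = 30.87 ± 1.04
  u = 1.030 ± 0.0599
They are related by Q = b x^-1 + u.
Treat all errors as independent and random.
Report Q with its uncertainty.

Let p = b·x^-1 = 2.658. δp/p = √((1·δb/b)² + (-1·δx/x)²) = √(0.00144 + 0.00113) = 0.0507, so δp = 0.135.
Q = p + u: δQ = √(δp² + δu²) = √(0.0182 + 0.00359) = 0.148
Q = 3.688.

3.688 ± 0.148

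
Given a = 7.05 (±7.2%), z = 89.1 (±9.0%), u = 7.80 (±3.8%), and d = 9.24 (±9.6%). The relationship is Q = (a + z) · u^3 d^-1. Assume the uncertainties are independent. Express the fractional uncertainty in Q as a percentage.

17.1%

Let w = a + z = 96.1. δw = √(δa² + δz²) = √(0.258 + 64.3) = 8.04, so δw/w = 0.0836.
Q is then a monomial in w, u, d:
δQ/Q = √((δw/w)² + (3·δu/u)² + (-1·δd/d)²) = √(0.00698 + 0.0130 + 0.00922) = 0.171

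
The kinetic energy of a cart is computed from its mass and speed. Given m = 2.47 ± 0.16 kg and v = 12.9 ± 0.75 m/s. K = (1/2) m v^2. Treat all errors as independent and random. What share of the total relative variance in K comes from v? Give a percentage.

76.3%

(δK/K)² = (1·δm/m)² + (2·δv/v)²
  m term: (1×0.0648)² = 0.00420
  v term: (2×0.0581)² = 0.0135
Total = 0.0177. Share from v = 0.0135/0.0177 = 0.763.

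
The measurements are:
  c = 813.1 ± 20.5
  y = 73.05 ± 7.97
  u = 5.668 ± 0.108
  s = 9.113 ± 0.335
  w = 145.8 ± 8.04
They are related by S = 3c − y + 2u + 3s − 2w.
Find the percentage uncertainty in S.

Sums and differences: (δS)² = Σ (cᵢ δxᵢ)².
  (3·δc)² = 3780;  (δy)² = 63.5;  (2·δu)² = 0.0467;  (3·δs)² = 1.01;  (2·δw)² = 259
δS = √(4110) = 64.1
S = 2113, so δS/S = 64.1/2113 = 0.0303.

3.03%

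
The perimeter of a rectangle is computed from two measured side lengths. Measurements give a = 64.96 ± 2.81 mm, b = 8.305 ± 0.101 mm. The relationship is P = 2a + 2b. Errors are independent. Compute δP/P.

For a sum/difference, combine absolute errors in quadrature:
  (2·δa)² = 31.6;  (2·δb)² = 0.0408
δP = √(31.6) = 5.62 mm
P = 146.5 mm, so δP/P = 5.62/146.5 = 0.0384.

0.0384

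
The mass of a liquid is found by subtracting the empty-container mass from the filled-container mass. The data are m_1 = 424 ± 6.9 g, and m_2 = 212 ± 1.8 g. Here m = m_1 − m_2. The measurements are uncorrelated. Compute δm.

Absolute uncertainties add in quadrature for a linear combination:
  (δm_1)² = 47.6;  (δm_2)² = 3.24
δm = √(50.9) = 7.13 g

7.13 g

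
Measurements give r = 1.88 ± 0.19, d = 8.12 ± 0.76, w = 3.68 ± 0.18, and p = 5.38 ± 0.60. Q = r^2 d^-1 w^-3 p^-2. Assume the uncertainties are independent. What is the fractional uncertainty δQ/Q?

Each factor contributes (exponent × relative error)² to (δQ/Q)²:
  (2·δr/r)² = (2×0.101)² = 0.0409;  (-1·δd/d)² = (-1×0.0936)² = 0.00876;  (-3·δw/w)² = (-3×0.0489)² = 0.0215;  (-2·δp/p)² = (-2×0.112)² = 0.0498
δQ/Q = √(0.121) = 0.348

0.348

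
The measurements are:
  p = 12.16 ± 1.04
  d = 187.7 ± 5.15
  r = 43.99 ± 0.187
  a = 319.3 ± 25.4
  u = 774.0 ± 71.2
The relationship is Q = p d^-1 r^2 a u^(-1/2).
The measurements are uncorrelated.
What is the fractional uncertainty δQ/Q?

0.129

Products/powers → add relative errors in quadrature, weighted by exponent:
  (1·δp/p)² = (1×0.0855)² = 0.00731;  (-1·δd/d)² = (-1×0.0274)² = 0.000753;  (2·δr/r)² = (2×0.00425)² = 7.23e-05;  (1·δa/a)² = (1×0.0795)² = 0.00633;  (−½·δu/u)² = (-0.5×0.0920)² = 0.00212
δQ/Q = √(0.0166) = 0.129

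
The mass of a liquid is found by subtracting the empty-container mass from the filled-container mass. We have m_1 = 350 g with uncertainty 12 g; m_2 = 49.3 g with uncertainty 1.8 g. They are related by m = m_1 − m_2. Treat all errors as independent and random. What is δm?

Absolute uncertainties add in quadrature for a linear combination:
  (δm_1)² = 144;  (δm_2)² = 3.24
δm = √(147) = 12.1 g

12.1 g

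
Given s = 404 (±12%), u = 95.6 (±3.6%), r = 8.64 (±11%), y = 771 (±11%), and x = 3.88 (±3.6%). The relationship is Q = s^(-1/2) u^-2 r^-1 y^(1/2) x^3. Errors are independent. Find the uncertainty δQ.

0.000193

Q is a product of powers, so relative uncertainties combine in quadrature:
  (−½·δs/s)² = (-0.5×0.120)² = 0.00360;  (-2·δu/u)² = (-2×0.0360)² = 0.00518;  (-1·δr/r)² = (-1×0.110)² = 0.0121;  (½·δy/y)² = (0.5×0.110)² = 0.00302;  (3·δx/x)² = (3×0.0360)² = 0.0117
δQ/Q = √(0.0356) = 0.189
Q = 0.00102, so δQ = 0.189 × 0.00102 = 0.000193.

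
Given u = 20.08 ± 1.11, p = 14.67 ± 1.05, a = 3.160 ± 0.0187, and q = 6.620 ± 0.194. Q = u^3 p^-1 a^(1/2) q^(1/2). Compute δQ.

Relative error in a monomial: (δQ/Q)² = Σ (nᵢ · δxᵢ/xᵢ)².
  (3·δu/u)² = (3×0.0553)² = 0.0275;  (-1·δp/p)² = (-1×0.0716)² = 0.00512;  (½·δa/a)² = (0.5×0.00592)² = 8.75e-06;  (½·δq/q)² = (0.5×0.0293)² = 0.000215
δQ/Q = √(0.0328) = 0.181
Q = 2524, so δQ = 0.181 × 2524 = 457.

457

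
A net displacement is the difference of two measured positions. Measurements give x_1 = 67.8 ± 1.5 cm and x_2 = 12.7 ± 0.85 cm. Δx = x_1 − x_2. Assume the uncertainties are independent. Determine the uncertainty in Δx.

Each term contributes (cᵢ δxᵢ)² to (δΔx)²:
  (δx_1)² = 2.25;  (δx_2)² = 0.722
δΔx = √(2.97) = 1.72 cm

1.72 cm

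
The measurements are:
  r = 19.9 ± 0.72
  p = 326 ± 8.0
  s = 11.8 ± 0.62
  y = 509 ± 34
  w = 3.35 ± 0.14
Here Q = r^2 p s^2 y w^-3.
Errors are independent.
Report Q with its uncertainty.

(2.43 ± 0.469) × 10^8

Relative error in a monomial: (δQ/Q)² = Σ (nᵢ · δxᵢ/xᵢ)².
  (2·δr/r)² = (2×0.0362)² = 0.00524;  (1·δp/p)² = (1×0.0245)² = 0.000602;  (2·δs/s)² = (2×0.0525)² = 0.0110;  (1·δy/y)² = (1×0.0668)² = 0.00446;  (-3·δw/w)² = (-3×0.0418)² = 0.0157
δQ/Q = √(0.0371) = 0.193
Q = 2.43e+08, so δQ = 0.193 × 2.43e+08 = 4.69e+07.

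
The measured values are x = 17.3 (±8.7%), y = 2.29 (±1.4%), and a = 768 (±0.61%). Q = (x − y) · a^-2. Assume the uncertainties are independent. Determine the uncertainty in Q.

Let u = x − y = 15.0. δu = √(δx² + δy²) = √(2.27 + 0.00103) = 1.51, so δu/u = 0.100.
Q is then a monomial in u, a:
δQ/Q = √((δu/u)² + (-2·δa/a)²) = √(0.0101 + 0.000149) = 0.101
Q = 2.54e-05, so δQ = 0.101 × 2.54e-05 = 2.57e-06.

2.57e-06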